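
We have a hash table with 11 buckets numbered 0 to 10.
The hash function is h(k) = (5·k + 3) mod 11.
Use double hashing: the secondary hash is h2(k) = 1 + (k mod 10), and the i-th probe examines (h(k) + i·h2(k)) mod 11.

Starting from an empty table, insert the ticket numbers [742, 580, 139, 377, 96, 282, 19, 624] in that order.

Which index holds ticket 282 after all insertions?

8

742: h=6 => slot 6
580: h=10 => slot 10
139: h=5 => slot 5
377: h=7 => slot 7
96: h=10, h2=7, probe 10,6,2 => slot 2
282: h=5, h2=3, probe 5,8 => slot 8
19: h=10, h2=10, probe 10,9 => slot 9
624: h=10, h2=5, probe 10,4 => slot 4
Table: [-, -, 96, -, 624, 139, 742, 377, 282, 19, 580]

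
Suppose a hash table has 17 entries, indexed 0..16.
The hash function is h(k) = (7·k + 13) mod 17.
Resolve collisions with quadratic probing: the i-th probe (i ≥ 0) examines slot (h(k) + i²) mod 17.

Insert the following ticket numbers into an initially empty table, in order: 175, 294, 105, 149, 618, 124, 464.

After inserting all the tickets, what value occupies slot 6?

464

175: h=14 => slot 14
294: h=14, probe 14,15 => slot 15
105: h=0 => slot 0
149: h=2 => slot 2
618: h=4 => slot 4
124: h=14, probe 14,15,1 => slot 1
464: h=14, probe 14,15,1,6 => slot 6
Table: [105, 124, 149, -, 618, -, 464, -, -, -, -, -, -, -, 175, 294, -]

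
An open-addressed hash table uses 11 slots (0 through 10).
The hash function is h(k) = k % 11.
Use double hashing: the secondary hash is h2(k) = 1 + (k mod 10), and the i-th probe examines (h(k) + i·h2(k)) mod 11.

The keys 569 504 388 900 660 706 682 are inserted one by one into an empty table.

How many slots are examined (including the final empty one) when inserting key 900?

569: h=8 => slot 8
504: h=9 => slot 9
388: h=3 => slot 3
900: h=9, h2=1, probe 9,10 => slot 10
660: h=0 => slot 0
706: h=2 => slot 2
682: h=0, h2=3, probe 0,3,6 => slot 6
Table: [660, —, 706, 388, —, —, 682, —, 569, 504, 900]

2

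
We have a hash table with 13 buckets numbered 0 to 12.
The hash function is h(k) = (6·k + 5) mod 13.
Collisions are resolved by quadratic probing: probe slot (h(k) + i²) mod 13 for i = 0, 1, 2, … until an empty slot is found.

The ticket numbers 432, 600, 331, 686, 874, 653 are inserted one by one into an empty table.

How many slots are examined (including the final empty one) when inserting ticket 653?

3

Insert 432: h=10, slot 10 empty → index 10.
Insert 600: h=4, slot 4 empty → index 4.
Insert 331: h=2, slot 2 empty → index 2.
Insert 686: h=0, slot 0 empty → index 0.
Insert 874: h=10, slot 10 occupied → index 11.
Insert 653: h=10, slots 10,11 occupied → index 1.
Table: [686, 653, 331, —, 600, —, —, —, —, —, 432, 874, —]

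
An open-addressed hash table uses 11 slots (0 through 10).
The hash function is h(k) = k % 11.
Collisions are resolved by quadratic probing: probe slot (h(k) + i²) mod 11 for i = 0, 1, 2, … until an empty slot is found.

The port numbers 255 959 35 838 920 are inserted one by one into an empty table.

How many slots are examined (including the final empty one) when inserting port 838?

Insert 255: h=2, slot 2 empty → index 2.
Insert 959: h=2, slot 2 occupied → index 3.
Insert 35: h=2, slots 2,3 occupied → index 6.
Insert 838: h=2, slots 2,3,6 occupied → index 0.
Insert 920: h=7, slot 7 empty → index 7.
Table: [838, ., 255, 959, ., ., 35, 920, ., ., .]

4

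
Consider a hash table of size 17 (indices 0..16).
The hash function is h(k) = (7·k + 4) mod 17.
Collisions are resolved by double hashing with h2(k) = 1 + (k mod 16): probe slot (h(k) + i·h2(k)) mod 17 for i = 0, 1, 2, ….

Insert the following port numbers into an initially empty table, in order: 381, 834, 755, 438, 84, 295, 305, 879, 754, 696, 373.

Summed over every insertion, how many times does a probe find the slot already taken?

381 hashes to 2; slot 2 is free → place at 2.
834 hashes to 11; slot 11 is free → place at 11.
755 hashes to 2, h2=4; 2 taken → place at 6.
438 hashes to 10; slot 10 is free → place at 10.
84 hashes to 14; slot 14 is free → place at 14.
295 hashes to 12; slot 12 is free → place at 12.
305 hashes to 14, h2=2; 14 taken → place at 16.
879 hashes to 3; slot 3 is free → place at 3.
754 hashes to 12, h2=3; 12 taken → place at 15.
696 hashes to 14, h2=9; 14,6,15 taken → place at 7.
373 hashes to 14, h2=6; 14,3 taken → place at 9.
Table: [., ., 381, 879, ., ., 755, 696, ., 373, 438, 834, 295, ., 84, 754, 305]

8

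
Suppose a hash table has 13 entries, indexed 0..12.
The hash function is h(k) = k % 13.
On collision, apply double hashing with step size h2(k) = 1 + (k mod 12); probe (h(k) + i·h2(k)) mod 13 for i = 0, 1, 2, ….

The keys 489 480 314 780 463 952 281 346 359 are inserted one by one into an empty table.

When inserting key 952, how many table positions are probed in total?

489: h=8 -> slot 8
480: h=12 -> slot 12
314: h=2 -> slot 2
780: h=0 -> slot 0
463: h=8, h2=8, probe 8,3 -> slot 3
952: h=3, h2=5, probe 3,8,0,5 -> slot 5
281: h=8, h2=6, probe 8,1 -> slot 1
346: h=8, h2=11, probe 8,6 -> slot 6
359: h=8, h2=12, probe 8,7 -> slot 7
Table: [780, 281, 314, 463, ∅, 952, 346, 359, 489, ∅, ∅, ∅, 480]

4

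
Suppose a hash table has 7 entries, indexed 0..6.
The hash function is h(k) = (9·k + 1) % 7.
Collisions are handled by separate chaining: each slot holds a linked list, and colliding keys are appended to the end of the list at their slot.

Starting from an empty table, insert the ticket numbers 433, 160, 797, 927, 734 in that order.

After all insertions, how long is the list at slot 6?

4

Insert 433: h=6, bucket 6 empty -> new chain.
Insert 160: h=6, bucket 6 nonempty -> append to chain.
Insert 797: h=6, bucket 6 nonempty -> append to chain.
Insert 927: h=0, bucket 0 empty -> new chain.
Insert 734: h=6, bucket 6 nonempty -> append to chain.
Final buckets:
0: 927
1: .
2: .
3: .
4: .
5: .
6: 433 -> 160 -> 797 -> 734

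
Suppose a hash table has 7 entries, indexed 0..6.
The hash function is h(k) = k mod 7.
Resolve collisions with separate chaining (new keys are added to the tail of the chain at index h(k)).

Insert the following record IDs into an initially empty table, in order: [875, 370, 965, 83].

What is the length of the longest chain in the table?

875 → bucket 0
370 → bucket 6
965 → bucket 6 (collision)
83 → bucket 6 (collision)
Final buckets:
0: 875
1: —
2: —
3: —
4: —
5: —
6: 370 -> 965 -> 83

3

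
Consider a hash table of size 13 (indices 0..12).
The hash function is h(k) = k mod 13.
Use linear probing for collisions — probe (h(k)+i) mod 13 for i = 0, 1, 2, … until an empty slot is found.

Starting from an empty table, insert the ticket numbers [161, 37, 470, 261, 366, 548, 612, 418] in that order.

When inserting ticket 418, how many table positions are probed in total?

161: h=5 -> slot 5
37: h=11 -> slot 11
470: h=2 -> slot 2
261: h=1 -> slot 1
366: h=2, probe 2,3 -> slot 3
548: h=2, probe 2,3,4 -> slot 4
612: h=1, probe 1,2,3,4,5,6 -> slot 6
418: h=2, probe 2,3,4,5,6,7 -> slot 7
Table: [., 261, 470, 366, 548, 161, 612, 418, ., ., ., 37, .]

6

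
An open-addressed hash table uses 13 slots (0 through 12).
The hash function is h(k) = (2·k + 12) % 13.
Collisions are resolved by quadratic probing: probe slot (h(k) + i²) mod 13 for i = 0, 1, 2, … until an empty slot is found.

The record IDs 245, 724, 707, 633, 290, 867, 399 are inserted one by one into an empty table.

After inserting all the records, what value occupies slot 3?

399

245 hashes to 8; slot 8 is free → place at 8.
724 hashes to 4; slot 4 is free → place at 4.
707 hashes to 9; slot 9 is free → place at 9.
633 hashes to 4; 4 taken → place at 5.
290 hashes to 7; slot 7 is free → place at 7.
867 hashes to 4; 4,5,8 taken → place at 0.
399 hashes to 4; 4,5,8,0,7 taken → place at 3.
Table: [867, -, -, 399, 724, 633, -, 290, 245, 707, -, -, -]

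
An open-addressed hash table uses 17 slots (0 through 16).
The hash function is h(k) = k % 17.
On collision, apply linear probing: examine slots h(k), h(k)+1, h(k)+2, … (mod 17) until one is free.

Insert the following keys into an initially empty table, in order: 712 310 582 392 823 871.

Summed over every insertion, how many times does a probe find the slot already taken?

712 hashes to 15; slot 15 is free => place at 15.
310 hashes to 4; slot 4 is free => place at 4.
582 hashes to 4; 4 taken => place at 5.
392 hashes to 1; slot 1 is free => place at 1.
823 hashes to 7; slot 7 is free => place at 7.
871 hashes to 4; 4,5 taken => place at 6.
Table: [—, 392, —, —, 310, 582, 871, 823, —, —, —, —, —, —, —, 712, —]

3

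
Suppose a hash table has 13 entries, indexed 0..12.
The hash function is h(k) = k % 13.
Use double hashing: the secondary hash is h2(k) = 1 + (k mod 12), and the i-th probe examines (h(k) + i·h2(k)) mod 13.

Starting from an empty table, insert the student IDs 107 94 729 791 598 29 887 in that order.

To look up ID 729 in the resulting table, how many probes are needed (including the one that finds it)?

Insert 107: h=3, slot 3 empty → index 3.
Insert 94: h=3, h2=11, slot 3 occupied → index 1.
Insert 729: h=1, h2=10, slot 1 occupied → index 11.
Insert 791: h=11, h2=12, slot 11 occupied → index 10.
Insert 598: h=0, slot 0 empty → index 0.
Insert 29: h=3, h2=6, slot 3 occupied → index 9.
Insert 887: h=3, h2=12, slot 3 occupied → index 2.
Table: [598, 94, 887, 107, —, —, —, —, —, 29, 791, 729, —]
Lookup 729: h=1, h2=10, probe 1,11 → found at 11.

2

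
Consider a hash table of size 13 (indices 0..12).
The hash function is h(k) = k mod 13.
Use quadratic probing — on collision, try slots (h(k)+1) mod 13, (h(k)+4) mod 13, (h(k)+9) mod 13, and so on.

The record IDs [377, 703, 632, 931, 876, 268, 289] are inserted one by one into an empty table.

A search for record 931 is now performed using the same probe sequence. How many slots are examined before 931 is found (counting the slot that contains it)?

2

377: h=0 -> slot 0
703: h=1 -> slot 1
632: h=8 -> slot 8
931: h=8, probe 8,9 -> slot 9
876: h=5 -> slot 5
268: h=8, probe 8,9,12 -> slot 12
289: h=3 -> slot 3
Table: [377, 703, —, 289, —, 876, —, —, 632, 931, —, —, 268]
Lookup 931: h=8, probe 8,9 → found at 9.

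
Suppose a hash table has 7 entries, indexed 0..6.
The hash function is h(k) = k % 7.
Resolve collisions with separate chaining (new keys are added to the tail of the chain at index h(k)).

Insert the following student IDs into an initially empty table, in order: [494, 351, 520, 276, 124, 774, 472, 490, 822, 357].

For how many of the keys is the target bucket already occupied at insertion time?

4

Insert 494: h=4, bucket 4 empty -> new chain.
Insert 351: h=1, bucket 1 empty -> new chain.
Insert 520: h=2, bucket 2 empty -> new chain.
Insert 276: h=3, bucket 3 empty -> new chain.
Insert 124: h=5, bucket 5 empty -> new chain.
Insert 774: h=4, bucket 4 nonempty -> append to chain.
Insert 472: h=3, bucket 3 nonempty -> append to chain.
Insert 490: h=0, bucket 0 empty -> new chain.
Insert 822: h=3, bucket 3 nonempty -> append to chain.
Insert 357: h=0, bucket 0 nonempty -> append to chain.
Final buckets:
0: 490 -> 357
1: 351
2: 520
3: 276 -> 472 -> 822
4: 494 -> 774
5: 124
6: -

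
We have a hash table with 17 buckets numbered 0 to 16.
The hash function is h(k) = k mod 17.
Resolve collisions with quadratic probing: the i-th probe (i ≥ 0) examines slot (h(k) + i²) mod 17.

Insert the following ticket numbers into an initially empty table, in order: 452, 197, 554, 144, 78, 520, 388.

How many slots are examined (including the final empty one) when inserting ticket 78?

452: h=10 -> slot 10
197: h=10, probe 10,11 -> slot 11
554: h=10, probe 10,11,14 -> slot 14
144: h=8 -> slot 8
78: h=10, probe 10,11,14,2 -> slot 2
520: h=10, probe 10,11,14,2,9 -> slot 9
388: h=14, probe 14,15 -> slot 15
Table: [., ., 78, ., ., ., ., ., 144, 520, 452, 197, ., ., 554, 388, .]

4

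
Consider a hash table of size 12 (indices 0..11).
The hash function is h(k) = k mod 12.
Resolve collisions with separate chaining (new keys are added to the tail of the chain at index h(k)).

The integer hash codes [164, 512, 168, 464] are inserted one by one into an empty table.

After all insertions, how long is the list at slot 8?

3

Insert 164: h=8, bucket 8 empty -> new chain.
Insert 512: h=8, bucket 8 nonempty -> append to chain.
Insert 168: h=0, bucket 0 empty -> new chain.
Insert 464: h=8, bucket 8 nonempty -> append to chain.
Final buckets:
0: 168
1: —
2: —
3: —
4: —
5: —
6: —
7: —
8: 164 -> 512 -> 464
9: —
10: —
11: —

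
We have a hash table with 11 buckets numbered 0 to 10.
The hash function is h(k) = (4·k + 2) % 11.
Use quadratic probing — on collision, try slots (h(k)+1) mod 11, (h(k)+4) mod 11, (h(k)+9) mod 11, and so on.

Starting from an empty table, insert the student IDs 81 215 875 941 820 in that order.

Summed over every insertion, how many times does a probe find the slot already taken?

Insert 81: h=7, slot 7 empty => index 7.
Insert 215: h=4, slot 4 empty => index 4.
Insert 875: h=4, slot 4 occupied => index 5.
Insert 941: h=4, slots 4,5 occupied => index 8.
Insert 820: h=4, slots 4,5,8 occupied => index 2.
Table: [—, —, 820, —, 215, 875, —, 81, 941, —, —]

6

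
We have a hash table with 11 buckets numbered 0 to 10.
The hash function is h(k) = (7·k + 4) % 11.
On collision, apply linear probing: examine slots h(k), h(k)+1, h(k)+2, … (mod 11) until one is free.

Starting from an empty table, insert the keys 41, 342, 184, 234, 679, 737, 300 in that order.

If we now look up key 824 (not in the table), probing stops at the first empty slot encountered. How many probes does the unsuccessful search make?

2

Insert 41: h=5, slot 5 empty → index 5.
Insert 342: h=0, slot 0 empty → index 0.
Insert 184: h=5, slot 5 occupied → index 6.
Insert 234: h=3, slot 3 empty → index 3.
Insert 679: h=5, slots 5,6 occupied → index 7.
Insert 737: h=4, slot 4 empty → index 4.
Insert 300: h=3, slots 3,4,5,6,7 occupied → index 8.
Table: [342, _, _, 234, 737, 41, 184, 679, 300, _, _]
Lookup 824: h=8, probe 8,9 → slot 9 empty, not found.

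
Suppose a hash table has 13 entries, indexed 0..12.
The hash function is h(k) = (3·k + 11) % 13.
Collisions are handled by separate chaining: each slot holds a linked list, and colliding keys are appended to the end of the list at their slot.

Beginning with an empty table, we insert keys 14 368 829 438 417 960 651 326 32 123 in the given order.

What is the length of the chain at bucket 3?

Insert 14: h=1, bucket 1 empty → new chain.
Insert 368: h=10, bucket 10 empty → new chain.
Insert 829: h=2, bucket 2 empty → new chain.
Insert 438: h=12, bucket 12 empty → new chain.
Insert 417: h=1, bucket 1 nonempty → append to chain.
Insert 960: h=5, bucket 5 empty → new chain.
Insert 651: h=1, bucket 1 nonempty → append to chain.
Insert 326: h=1, bucket 1 nonempty → append to chain.
Insert 32: h=3, bucket 3 empty → new chain.
Insert 123: h=3, bucket 3 nonempty → append to chain.
Final buckets:
0: .
1: 14 -> 417 -> 651 -> 326
2: 829
3: 32 -> 123
4: .
5: 960
6: .
7: .
8: .
9: .
10: 368
11: .
12: 438

2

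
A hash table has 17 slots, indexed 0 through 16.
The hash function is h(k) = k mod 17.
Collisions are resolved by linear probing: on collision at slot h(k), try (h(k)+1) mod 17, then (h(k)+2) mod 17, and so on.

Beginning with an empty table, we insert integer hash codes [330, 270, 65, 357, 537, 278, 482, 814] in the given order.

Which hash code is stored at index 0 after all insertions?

357

330 hashes to 7; slot 7 is free -> place at 7.
270 hashes to 15; slot 15 is free -> place at 15.
65 hashes to 14; slot 14 is free -> place at 14.
357 hashes to 0; slot 0 is free -> place at 0.
537 hashes to 10; slot 10 is free -> place at 10.
278 hashes to 6; slot 6 is free -> place at 6.
482 hashes to 6; 6,7 taken -> place at 8.
814 hashes to 15; 15 taken -> place at 16.
Table: [357, _, _, _, _, _, 278, 330, 482, _, 537, _, _, _, 65, 270, 814]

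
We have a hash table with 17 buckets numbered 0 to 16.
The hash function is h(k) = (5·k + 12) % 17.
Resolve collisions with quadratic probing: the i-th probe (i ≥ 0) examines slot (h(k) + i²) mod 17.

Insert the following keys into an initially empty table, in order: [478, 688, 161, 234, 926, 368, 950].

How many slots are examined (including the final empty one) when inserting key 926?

478: h=5 -> slot 5
688: h=1 -> slot 1
161: h=1, probe 1,2 -> slot 2
234: h=9 -> slot 9
926: h=1, probe 1,2,5,10 -> slot 10
368: h=16 -> slot 16
950: h=2, probe 2,3 -> slot 3
Table: [—, 688, 161, 950, —, 478, —, —, —, 234, 926, —, —, —, —, —, 368]

4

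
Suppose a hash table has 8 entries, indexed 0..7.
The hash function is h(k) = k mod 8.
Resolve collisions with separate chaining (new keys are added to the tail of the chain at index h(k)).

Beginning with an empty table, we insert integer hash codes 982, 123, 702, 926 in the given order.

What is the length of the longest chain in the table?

3

982 -> bucket 6
123 -> bucket 3
702 -> bucket 6 (collision)
926 -> bucket 6 (collision)
Final buckets:
0: -
1: -
2: -
3: 123
4: -
5: -
6: 982 -> 702 -> 926
7: -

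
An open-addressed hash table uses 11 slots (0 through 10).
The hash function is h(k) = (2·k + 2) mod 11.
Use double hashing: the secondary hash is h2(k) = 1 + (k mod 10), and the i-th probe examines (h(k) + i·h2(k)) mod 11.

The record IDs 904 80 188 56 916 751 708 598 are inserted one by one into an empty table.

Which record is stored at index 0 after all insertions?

904: h=6 → slot 6
80: h=8 → slot 8
188: h=4 → slot 4
56: h=4, h2=7, probe 4,0 → slot 0
916: h=8, h2=7, probe 8,4,0,7 → slot 7
751: h=8, h2=2, probe 8,10 → slot 10
708: h=10, h2=9, probe 10,8,6,4,2 → slot 2
598: h=10, h2=9, probe 10,8,6,4,2,0,9 → slot 9
Table: [56, ., 708, ., 188, ., 904, 916, 80, 598, 751]

56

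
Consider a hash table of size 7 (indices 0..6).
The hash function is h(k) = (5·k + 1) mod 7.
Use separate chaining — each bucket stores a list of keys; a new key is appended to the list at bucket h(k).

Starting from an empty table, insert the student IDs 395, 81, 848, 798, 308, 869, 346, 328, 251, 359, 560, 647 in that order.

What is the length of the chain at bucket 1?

3

395 → bucket 2
81 → bucket 0
848 → bucket 6
798 → bucket 1
308 → bucket 1 (collision)
869 → bucket 6 (collision)
346 → bucket 2 (collision)
328 → bucket 3
251 → bucket 3 (collision)
359 → bucket 4
560 → bucket 1 (collision)
647 → bucket 2 (collision)
Final buckets:
0: 81
1: 798 -> 308 -> 560
2: 395 -> 346 -> 647
3: 328 -> 251
4: 359
5: -
6: 848 -> 869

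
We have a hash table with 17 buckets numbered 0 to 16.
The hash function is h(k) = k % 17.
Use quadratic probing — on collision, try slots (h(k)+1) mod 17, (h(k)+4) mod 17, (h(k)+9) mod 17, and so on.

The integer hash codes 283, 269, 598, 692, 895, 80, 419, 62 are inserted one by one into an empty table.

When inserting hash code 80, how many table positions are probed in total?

2

Insert 283: h=11, slot 11 empty -> index 11.
Insert 269: h=14, slot 14 empty -> index 14.
Insert 598: h=3, slot 3 empty -> index 3.
Insert 692: h=12, slot 12 empty -> index 12.
Insert 895: h=11, slots 11,12 occupied -> index 15.
Insert 80: h=12, slot 12 occupied -> index 13.
Insert 419: h=11, slots 11,12,15,3 occupied -> index 10.
Insert 62: h=11, slots 11,12,15,3,10 occupied -> index 2.
Table: [—, —, 62, 598, —, —, —, —, —, —, 419, 283, 692, 80, 269, 895, —]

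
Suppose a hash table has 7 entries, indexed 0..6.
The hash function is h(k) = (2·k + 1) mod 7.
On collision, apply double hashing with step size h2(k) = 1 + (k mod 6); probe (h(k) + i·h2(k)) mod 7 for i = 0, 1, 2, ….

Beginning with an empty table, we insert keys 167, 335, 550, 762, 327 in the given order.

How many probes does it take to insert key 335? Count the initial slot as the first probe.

2

Insert 167: h=6, slot 6 empty → index 6.
Insert 335: h=6, h2=6, slot 6 occupied → index 5.
Insert 550: h=2, slot 2 empty → index 2.
Insert 762: h=6, h2=1, slot 6 occupied → index 0.
Insert 327: h=4, slot 4 empty → index 4.
Table: [762, ., 550, ., 327, 335, 167]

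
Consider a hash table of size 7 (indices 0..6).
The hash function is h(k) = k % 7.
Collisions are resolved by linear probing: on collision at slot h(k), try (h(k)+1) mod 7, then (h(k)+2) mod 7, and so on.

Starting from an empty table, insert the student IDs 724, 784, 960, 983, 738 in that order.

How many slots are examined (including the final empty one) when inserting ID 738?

3

724: h=3 -> slot 3
784: h=0 -> slot 0
960: h=1 -> slot 1
983: h=3, probe 3,4 -> slot 4
738: h=3, probe 3,4,5 -> slot 5
Table: [784, 960, ∅, 724, 983, 738, ∅]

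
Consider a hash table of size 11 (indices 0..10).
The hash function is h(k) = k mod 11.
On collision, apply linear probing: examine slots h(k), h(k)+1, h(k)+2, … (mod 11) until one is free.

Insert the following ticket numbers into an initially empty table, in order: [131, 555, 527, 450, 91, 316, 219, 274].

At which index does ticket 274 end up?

4

131: h=10 → slot 10
555: h=5 → slot 5
527: h=10, probe 10,0 → slot 0
450: h=10, probe 10,0,1 → slot 1
91: h=3 → slot 3
316: h=8 → slot 8
219: h=10, probe 10,0,1,2 → slot 2
274: h=10, probe 10,0,1,2,3,4 → slot 4
Table: [527, 450, 219, 91, 274, 555, —, —, 316, —, 131]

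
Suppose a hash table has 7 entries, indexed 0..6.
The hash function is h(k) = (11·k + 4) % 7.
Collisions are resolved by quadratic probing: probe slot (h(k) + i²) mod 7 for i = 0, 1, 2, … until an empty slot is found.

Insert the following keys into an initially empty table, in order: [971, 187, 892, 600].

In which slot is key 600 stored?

0

971: h=3 -> slot 3
187: h=3, probe 3,4 -> slot 4
892: h=2 -> slot 2
600: h=3, probe 3,4,0 -> slot 0
Table: [600, -, 892, 971, 187, -, -]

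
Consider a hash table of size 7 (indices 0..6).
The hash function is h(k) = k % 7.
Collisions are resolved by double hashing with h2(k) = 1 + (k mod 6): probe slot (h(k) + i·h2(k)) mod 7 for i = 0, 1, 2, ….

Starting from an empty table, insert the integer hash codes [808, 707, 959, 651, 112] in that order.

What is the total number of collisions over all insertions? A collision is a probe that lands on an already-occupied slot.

3

808: h=3 => slot 3
707: h=0 => slot 0
959: h=0, h2=6, probe 0,6 => slot 6
651: h=0, h2=4, probe 0,4 => slot 4
112: h=0, h2=5, probe 0,5 => slot 5
Table: [707, _, _, 808, 651, 112, 959]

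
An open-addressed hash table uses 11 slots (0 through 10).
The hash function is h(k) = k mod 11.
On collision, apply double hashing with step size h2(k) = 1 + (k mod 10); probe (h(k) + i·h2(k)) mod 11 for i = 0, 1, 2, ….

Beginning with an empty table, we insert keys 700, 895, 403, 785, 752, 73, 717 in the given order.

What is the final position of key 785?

700: h=7 → slot 7
895: h=4 → slot 4
403: h=7, h2=4, probe 7,0 → slot 0
785: h=4, h2=6, probe 4,10 → slot 10
752: h=4, h2=3, probe 4,7,10,2 → slot 2
73: h=7, h2=4, probe 7,0,4,8 → slot 8
717: h=2, h2=8, probe 2,10,7,4,1 → slot 1
Table: [403, 717, 752, —, 895, —, —, 700, 73, —, 785]

10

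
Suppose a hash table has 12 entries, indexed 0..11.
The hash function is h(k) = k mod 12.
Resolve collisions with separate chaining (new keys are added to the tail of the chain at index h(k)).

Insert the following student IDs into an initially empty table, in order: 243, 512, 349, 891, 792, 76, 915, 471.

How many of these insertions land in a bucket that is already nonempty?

Insert 243: h=3, bucket 3 empty → new chain.
Insert 512: h=8, bucket 8 empty → new chain.
Insert 349: h=1, bucket 1 empty → new chain.
Insert 891: h=3, bucket 3 nonempty → append to chain.
Insert 792: h=0, bucket 0 empty → new chain.
Insert 76: h=4, bucket 4 empty → new chain.
Insert 915: h=3, bucket 3 nonempty → append to chain.
Insert 471: h=3, bucket 3 nonempty → append to chain.
Final buckets:
0: 792
1: 349
2: .
3: 243 -> 891 -> 915 -> 471
4: 76
5: .
6: .
7: .
8: 512
9: .
10: .
11: .

3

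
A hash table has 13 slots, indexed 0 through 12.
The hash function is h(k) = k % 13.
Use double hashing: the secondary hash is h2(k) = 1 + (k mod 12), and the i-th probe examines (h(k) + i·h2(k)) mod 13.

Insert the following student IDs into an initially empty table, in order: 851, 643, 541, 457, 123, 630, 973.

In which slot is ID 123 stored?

Insert 851: h=6, slot 6 empty -> index 6.
Insert 643: h=6, h2=8, slot 6 occupied -> index 1.
Insert 541: h=8, slot 8 empty -> index 8.
Insert 457: h=2, slot 2 empty -> index 2.
Insert 123: h=6, h2=4, slot 6 occupied -> index 10.
Insert 630: h=6, h2=7, slot 6 occupied -> index 0.
Insert 973: h=11, slot 11 empty -> index 11.
Table: [630, 643, 457, -, -, -, 851, -, 541, -, 123, 973, -]

10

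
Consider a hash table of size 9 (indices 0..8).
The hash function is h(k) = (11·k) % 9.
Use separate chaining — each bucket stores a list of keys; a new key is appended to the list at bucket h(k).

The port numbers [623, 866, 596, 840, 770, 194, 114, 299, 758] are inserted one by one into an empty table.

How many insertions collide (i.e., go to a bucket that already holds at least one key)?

623 -> bucket 4
866 -> bucket 4 (collision)
596 -> bucket 4 (collision)
840 -> bucket 6
770 -> bucket 1
194 -> bucket 1 (collision)
114 -> bucket 3
299 -> bucket 4 (collision)
758 -> bucket 4 (collision)
Final buckets:
0: _
1: 770 -> 194
2: _
3: 114
4: 623 -> 866 -> 596 -> 299 -> 758
5: _
6: 840
7: _
8: _

5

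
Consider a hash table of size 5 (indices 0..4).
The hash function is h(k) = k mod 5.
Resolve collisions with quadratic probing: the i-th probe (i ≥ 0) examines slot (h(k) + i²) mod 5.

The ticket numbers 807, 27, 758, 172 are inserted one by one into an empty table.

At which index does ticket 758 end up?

Insert 807: h=2, slot 2 empty -> index 2.
Insert 27: h=2, slot 2 occupied -> index 3.
Insert 758: h=3, slot 3 occupied -> index 4.
Insert 172: h=2, slots 2,3 occupied -> index 1.
Table: [_, 172, 807, 27, 758]

4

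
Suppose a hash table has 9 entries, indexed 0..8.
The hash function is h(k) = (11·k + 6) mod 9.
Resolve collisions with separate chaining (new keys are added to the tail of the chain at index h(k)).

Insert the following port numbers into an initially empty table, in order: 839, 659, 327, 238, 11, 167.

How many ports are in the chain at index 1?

3

Insert 839: h=1, bucket 1 empty -> new chain.
Insert 659: h=1, bucket 1 nonempty -> append to chain.
Insert 327: h=3, bucket 3 empty -> new chain.
Insert 238: h=5, bucket 5 empty -> new chain.
Insert 11: h=1, bucket 1 nonempty -> append to chain.
Insert 167: h=7, bucket 7 empty -> new chain.
Final buckets:
0: ∅
1: 839 -> 659 -> 11
2: ∅
3: 327
4: ∅
5: 238
6: ∅
7: 167
8: ∅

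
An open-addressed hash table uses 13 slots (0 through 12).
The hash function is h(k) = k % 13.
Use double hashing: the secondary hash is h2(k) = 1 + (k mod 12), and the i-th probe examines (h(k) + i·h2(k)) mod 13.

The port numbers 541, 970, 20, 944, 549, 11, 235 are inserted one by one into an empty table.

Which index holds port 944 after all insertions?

4

Insert 541: h=8, slot 8 empty => index 8.
Insert 970: h=8, h2=11, slot 8 occupied => index 6.
Insert 20: h=7, slot 7 empty => index 7.
Insert 944: h=8, h2=9, slot 8 occupied => index 4.
Insert 549: h=3, slot 3 empty => index 3.
Insert 11: h=11, slot 11 empty => index 11.
Insert 235: h=1, slot 1 empty => index 1.
Table: [—, 235, —, 549, 944, —, 970, 20, 541, —, —, 11, —]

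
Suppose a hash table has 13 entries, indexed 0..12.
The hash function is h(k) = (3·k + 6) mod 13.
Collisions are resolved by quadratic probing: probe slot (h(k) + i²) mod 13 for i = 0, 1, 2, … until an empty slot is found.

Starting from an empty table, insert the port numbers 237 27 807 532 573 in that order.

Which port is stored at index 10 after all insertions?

807

Insert 237: h=2, slot 2 empty → index 2.
Insert 27: h=9, slot 9 empty → index 9.
Insert 807: h=9, slot 9 occupied → index 10.
Insert 532: h=3, slot 3 empty → index 3.
Insert 573: h=9, slots 9,10 occupied → index 0.
Table: [573, -, 237, 532, -, -, -, -, -, 27, 807, -, -]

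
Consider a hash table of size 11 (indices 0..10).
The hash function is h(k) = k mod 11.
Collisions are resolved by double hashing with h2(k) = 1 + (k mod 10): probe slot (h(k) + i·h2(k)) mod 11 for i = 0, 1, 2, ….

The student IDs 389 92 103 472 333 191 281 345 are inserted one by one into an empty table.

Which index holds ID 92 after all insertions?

389: h=4 => slot 4
92: h=4, h2=3, probe 4,7 => slot 7
103: h=4, h2=4, probe 4,8 => slot 8
472: h=10 => slot 10
333: h=3 => slot 3
191: h=4, h2=2, probe 4,6 => slot 6
281: h=6, h2=2, probe 6,8,10,1 => slot 1
345: h=4, h2=6, probe 4,10,5 => slot 5
Table: [_, 281, _, 333, 389, 345, 191, 92, 103, _, 472]

7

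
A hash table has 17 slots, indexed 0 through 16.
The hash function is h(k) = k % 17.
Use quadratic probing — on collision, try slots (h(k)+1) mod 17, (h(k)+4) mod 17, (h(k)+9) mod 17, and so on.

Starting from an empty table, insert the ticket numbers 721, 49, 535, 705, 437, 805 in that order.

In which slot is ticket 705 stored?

Insert 721: h=7, slot 7 empty -> index 7.
Insert 49: h=15, slot 15 empty -> index 15.
Insert 535: h=8, slot 8 empty -> index 8.
Insert 705: h=8, slot 8 occupied -> index 9.
Insert 437: h=12, slot 12 empty -> index 12.
Insert 805: h=6, slot 6 empty -> index 6.
Table: [∅, ∅, ∅, ∅, ∅, ∅, 805, 721, 535, 705, ∅, ∅, 437, ∅, ∅, 49, ∅]

9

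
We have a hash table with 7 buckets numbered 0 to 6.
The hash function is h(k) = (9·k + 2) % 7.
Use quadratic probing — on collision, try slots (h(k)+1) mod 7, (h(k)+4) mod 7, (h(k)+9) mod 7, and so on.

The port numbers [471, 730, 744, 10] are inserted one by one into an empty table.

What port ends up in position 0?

471: h=6 -> slot 6
730: h=6, probe 6,0 -> slot 0
744: h=6, probe 6,0,3 -> slot 3
10: h=1 -> slot 1
Table: [730, 10, ., 744, ., ., 471]

730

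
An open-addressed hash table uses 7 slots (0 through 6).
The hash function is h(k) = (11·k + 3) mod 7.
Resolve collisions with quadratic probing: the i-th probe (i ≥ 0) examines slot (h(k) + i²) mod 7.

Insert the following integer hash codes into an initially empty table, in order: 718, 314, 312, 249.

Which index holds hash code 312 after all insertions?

2

Insert 718: h=5, slot 5 empty => index 5.
Insert 314: h=6, slot 6 empty => index 6.
Insert 312: h=5, slots 5,6 occupied => index 2.
Insert 249: h=5, slots 5,6,2 occupied => index 0.
Table: [249, _, 312, _, _, 718, 314]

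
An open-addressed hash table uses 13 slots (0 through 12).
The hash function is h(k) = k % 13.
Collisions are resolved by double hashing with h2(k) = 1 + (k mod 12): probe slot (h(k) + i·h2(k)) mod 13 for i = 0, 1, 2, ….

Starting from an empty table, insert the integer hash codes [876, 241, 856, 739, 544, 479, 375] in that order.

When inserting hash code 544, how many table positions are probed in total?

2

876: h=5 -> slot 5
241: h=7 -> slot 7
856: h=11 -> slot 11
739: h=11, h2=8, probe 11,6 -> slot 6
544: h=11, h2=5, probe 11,3 -> slot 3
479: h=11, h2=12, probe 11,10 -> slot 10
375: h=11, h2=4, probe 11,2 -> slot 2
Table: [_, _, 375, 544, _, 876, 739, 241, _, _, 479, 856, _]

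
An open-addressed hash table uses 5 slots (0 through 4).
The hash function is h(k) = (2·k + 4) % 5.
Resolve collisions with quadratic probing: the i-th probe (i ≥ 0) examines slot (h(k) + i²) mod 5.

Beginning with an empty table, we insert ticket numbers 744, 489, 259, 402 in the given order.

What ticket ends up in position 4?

744 hashes to 2; slot 2 is free -> place at 2.
489 hashes to 2; 2 taken -> place at 3.
259 hashes to 2; 2,3 taken -> place at 1.
402 hashes to 3; 3 taken -> place at 4.
Table: [., 259, 744, 489, 402]

402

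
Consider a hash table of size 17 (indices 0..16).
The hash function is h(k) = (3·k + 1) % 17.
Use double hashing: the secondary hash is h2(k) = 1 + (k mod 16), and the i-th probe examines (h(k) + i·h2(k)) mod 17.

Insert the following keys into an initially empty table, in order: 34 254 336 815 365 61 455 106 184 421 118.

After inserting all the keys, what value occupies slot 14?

34: h=1 → slot 1
254: h=15 → slot 15
336: h=6 → slot 6
815: h=15, h2=16, probe 15,14 → slot 14
365: h=8 → slot 8
61: h=14, h2=14, probe 14,11 → slot 11
455: h=6, h2=8, probe 6,14,5 → slot 5
106: h=13 → slot 13
184: h=9 → slot 9
421: h=6, h2=6, probe 6,12 → slot 12
118: h=15, h2=7, probe 15,5,12,2 → slot 2
Table: [., 34, 118, ., ., 455, 336, ., 365, 184, ., 61, 421, 106, 815, 254, .]

815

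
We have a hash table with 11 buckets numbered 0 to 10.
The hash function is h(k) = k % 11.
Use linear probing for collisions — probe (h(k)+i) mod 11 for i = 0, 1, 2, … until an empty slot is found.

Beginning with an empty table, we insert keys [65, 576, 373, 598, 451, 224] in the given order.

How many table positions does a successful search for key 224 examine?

3

65 hashes to 10; slot 10 is free => place at 10.
576 hashes to 4; slot 4 is free => place at 4.
373 hashes to 10; 10 taken => place at 0.
598 hashes to 4; 4 taken => place at 5.
451 hashes to 0; 0 taken => place at 1.
224 hashes to 4; 4,5 taken => place at 6.
Table: [373, 451, ., ., 576, 598, 224, ., ., ., 65]
Lookup 224: h=4, probe 4,5,6 → found at 6.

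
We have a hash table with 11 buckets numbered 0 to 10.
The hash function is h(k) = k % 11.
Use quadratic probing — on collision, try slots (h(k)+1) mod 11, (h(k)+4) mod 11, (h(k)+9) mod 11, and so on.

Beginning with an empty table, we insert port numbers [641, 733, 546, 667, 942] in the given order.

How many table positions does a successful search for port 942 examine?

4

Insert 641: h=3, slot 3 empty => index 3.
Insert 733: h=7, slot 7 empty => index 7.
Insert 546: h=7, slot 7 occupied => index 8.
Insert 667: h=7, slots 7,8 occupied => index 0.
Insert 942: h=7, slots 7,8,0 occupied => index 5.
Table: [667, —, —, 641, —, 942, —, 733, 546, —, —]
Lookup 942: h=7, probe 7,8,0,5 → found at 5.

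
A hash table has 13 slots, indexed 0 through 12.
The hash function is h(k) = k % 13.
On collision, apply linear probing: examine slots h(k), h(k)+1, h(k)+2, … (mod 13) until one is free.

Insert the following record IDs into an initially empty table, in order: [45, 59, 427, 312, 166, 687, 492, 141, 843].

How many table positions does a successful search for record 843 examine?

6

45 hashes to 6; slot 6 is free -> place at 6.
59 hashes to 7; slot 7 is free -> place at 7.
427 hashes to 11; slot 11 is free -> place at 11.
312 hashes to 0; slot 0 is free -> place at 0.
166 hashes to 10; slot 10 is free -> place at 10.
687 hashes to 11; 11 taken -> place at 12.
492 hashes to 11; 11,12,0 taken -> place at 1.
141 hashes to 11; 11,12,0,1 taken -> place at 2.
843 hashes to 11; 11,12,0,1,2 taken -> place at 3.
Table: [312, 492, 141, 843, ∅, ∅, 45, 59, ∅, ∅, 166, 427, 687]
Lookup 843: h=11, probe 11,12,0,1,2,3 → found at 3.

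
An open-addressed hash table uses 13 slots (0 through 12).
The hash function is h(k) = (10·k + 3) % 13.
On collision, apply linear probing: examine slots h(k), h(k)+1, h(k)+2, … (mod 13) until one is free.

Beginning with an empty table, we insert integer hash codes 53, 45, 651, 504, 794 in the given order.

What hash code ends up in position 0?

53 hashes to 0; slot 0 is free → place at 0.
45 hashes to 11; slot 11 is free → place at 11.
651 hashes to 0; 0 taken → place at 1.
504 hashes to 12; slot 12 is free → place at 12.
794 hashes to 0; 0,1 taken → place at 2.
Table: [53, 651, 794, _, _, _, _, _, _, _, _, 45, 504]

53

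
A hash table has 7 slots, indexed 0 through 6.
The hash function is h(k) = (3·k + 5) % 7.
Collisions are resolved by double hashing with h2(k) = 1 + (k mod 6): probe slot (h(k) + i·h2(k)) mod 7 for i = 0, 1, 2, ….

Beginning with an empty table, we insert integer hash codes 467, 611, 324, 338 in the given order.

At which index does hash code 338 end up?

0

467: h=6 -> slot 6
611: h=4 -> slot 4
324: h=4, h2=1, probe 4,5 -> slot 5
338: h=4, h2=3, probe 4,0 -> slot 0
Table: [338, ., ., ., 611, 324, 467]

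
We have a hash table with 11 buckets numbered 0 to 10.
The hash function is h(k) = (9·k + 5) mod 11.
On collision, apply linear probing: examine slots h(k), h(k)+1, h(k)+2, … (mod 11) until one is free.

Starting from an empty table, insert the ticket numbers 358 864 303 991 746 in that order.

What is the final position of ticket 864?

358: h=4 => slot 4
864: h=4, probe 4,5 => slot 5
303: h=4, probe 4,5,6 => slot 6
991: h=3 => slot 3
746: h=9 => slot 9
Table: [_, _, _, 991, 358, 864, 303, _, _, 746, _]

5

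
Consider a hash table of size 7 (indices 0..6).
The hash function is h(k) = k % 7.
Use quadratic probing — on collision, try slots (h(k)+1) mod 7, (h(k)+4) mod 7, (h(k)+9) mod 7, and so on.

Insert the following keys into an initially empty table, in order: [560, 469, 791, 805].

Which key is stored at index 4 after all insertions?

Insert 560: h=0, slot 0 empty → index 0.
Insert 469: h=0, slot 0 occupied → index 1.
Insert 791: h=0, slots 0,1 occupied → index 4.
Insert 805: h=0, slots 0,1,4 occupied → index 2.
Table: [560, 469, 805, —, 791, —, —]

791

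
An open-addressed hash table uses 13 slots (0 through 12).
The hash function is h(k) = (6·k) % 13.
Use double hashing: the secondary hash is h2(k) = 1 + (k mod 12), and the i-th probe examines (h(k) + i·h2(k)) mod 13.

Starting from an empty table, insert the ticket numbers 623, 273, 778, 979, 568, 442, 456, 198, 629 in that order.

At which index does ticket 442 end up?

Insert 623: h=7, slot 7 empty -> index 7.
Insert 273: h=0, slot 0 empty -> index 0.
Insert 778: h=1, slot 1 empty -> index 1.
Insert 979: h=11, slot 11 empty -> index 11.
Insert 568: h=2, slot 2 empty -> index 2.
Insert 442: h=0, h2=11, slots 0,11 occupied -> index 9.
Insert 456: h=6, slot 6 empty -> index 6.
Insert 198: h=5, slot 5 empty -> index 5.
Insert 629: h=4, slot 4 empty -> index 4.
Table: [273, 778, 568, ∅, 629, 198, 456, 623, ∅, 442, ∅, 979, ∅]

9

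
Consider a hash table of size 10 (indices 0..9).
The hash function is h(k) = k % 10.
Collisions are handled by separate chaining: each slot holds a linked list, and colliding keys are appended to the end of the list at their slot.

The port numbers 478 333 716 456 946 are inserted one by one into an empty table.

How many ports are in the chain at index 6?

3

Insert 478: h=8, bucket 8 empty → new chain.
Insert 333: h=3, bucket 3 empty → new chain.
Insert 716: h=6, bucket 6 empty → new chain.
Insert 456: h=6, bucket 6 nonempty → append to chain.
Insert 946: h=6, bucket 6 nonempty → append to chain.
Final buckets:
0: .
1: .
2: .
3: 333
4: .
5: .
6: 716 -> 456 -> 946
7: .
8: 478
9: .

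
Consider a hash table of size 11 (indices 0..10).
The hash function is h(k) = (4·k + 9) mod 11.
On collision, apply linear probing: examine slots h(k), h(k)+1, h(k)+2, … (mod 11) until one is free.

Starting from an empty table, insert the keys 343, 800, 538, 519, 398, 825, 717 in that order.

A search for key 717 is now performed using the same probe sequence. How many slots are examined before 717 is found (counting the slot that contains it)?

6

343: h=6 -> slot 6
800: h=8 -> slot 8
538: h=5 -> slot 5
519: h=6, probe 6,7 -> slot 7
398: h=6, probe 6,7,8,9 -> slot 9
825: h=9, probe 9,10 -> slot 10
717: h=6, probe 6,7,8,9,10,0 -> slot 0
Table: [717, -, -, -, -, 538, 343, 519, 800, 398, 825]
Lookup 717: h=6, probe 6,7,8,9,10,0 → found at 0.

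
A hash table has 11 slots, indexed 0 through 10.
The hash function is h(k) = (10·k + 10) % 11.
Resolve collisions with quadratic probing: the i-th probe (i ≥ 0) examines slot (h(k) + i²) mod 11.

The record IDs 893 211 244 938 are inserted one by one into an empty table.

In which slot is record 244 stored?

893: h=8 → slot 8
211: h=8, probe 8,9 → slot 9
244: h=8, probe 8,9,1 → slot 1
938: h=7 → slot 7
Table: [-, 244, -, -, -, -, -, 938, 893, 211, -]

1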